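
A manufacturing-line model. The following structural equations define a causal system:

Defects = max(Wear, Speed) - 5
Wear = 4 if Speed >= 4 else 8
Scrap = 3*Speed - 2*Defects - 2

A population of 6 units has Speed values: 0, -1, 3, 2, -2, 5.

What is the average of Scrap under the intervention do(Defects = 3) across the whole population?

do(Defects=3) breaks Defects's dependence on Speed. With Defects=3 fixed, Scrap across the units is -8, -11, 1, -2, -14, 7, mean -4.5.

-4.5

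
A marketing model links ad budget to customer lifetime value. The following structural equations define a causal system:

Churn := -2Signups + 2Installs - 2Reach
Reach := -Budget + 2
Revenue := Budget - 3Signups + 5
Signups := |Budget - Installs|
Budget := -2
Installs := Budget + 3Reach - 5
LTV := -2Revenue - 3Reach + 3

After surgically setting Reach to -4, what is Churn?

-64

do(Reach=-4) replaces the equation Reach := -Budget + 2 with the constant Reach = -4.
Installs = Budget + 3Reach - 5  [with Budget=-2, Reach=-4]  = -19
Signups = |Budget - Installs|  [with Budget=-2, Installs=-19]  = 17
Churn = -2Signups + 2Installs - 2Reach  [with Signups=17, Installs=-19, Reach=-4]  = -64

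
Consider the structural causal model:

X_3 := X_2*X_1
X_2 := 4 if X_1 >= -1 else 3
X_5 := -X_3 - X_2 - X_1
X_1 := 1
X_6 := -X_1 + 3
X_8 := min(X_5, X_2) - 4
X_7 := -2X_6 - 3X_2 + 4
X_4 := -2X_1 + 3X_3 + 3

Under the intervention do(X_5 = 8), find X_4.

The intervention breaks the incoming arrows to X_5: X_5 := -X_3 - X_2 - X_1 no longer applies, and X_5 = 8.
Since X_4 is not a descendant of the intervened variable, it is unaffected.
X_2 = 4 if X_1 >= -1 else 3  [with X_1=1]  = 4
X_3 = X_2*X_1  [with X_2=4, X_1=1]  = 4
X_4 = -2X_1 + 3X_3 + 3  [with X_1=1, X_3=4]  = 13

13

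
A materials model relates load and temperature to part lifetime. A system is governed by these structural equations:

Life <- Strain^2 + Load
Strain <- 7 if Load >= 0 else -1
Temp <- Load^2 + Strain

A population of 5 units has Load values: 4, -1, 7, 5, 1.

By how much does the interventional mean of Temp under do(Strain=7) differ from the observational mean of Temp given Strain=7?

Every unit gets Strain=7 under the intervention. Temp values become 23, 8, 56, 32, 8; E[Temp|do(Strain=7)] = 25.4.
Observing Strain=7 restricts to units where Strain's equation naturally yields 7: Load ∈ {4, 7, 5, 1}. In that subpopulation Temp = 23, 56, 32, 8, mean 29.75.
Difference = 25.4 − 29.75 = -4.35.

-4.35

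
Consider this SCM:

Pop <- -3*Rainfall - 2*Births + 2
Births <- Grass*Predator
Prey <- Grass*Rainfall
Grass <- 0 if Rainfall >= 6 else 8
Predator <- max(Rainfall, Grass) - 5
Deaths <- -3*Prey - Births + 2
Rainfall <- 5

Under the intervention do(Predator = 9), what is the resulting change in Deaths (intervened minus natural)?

-48

Under do(Predator=9), the mechanism Predator <- max(Rainfall, Grass) - 5 is discarded; Predator is fixed at 9.
Grass = 0 if Rainfall >= 6 else 8  [with Rainfall=5]  = 8
Prey = Grass*Rainfall  [with Grass=8, Rainfall=5]  = 40
Births = Grass*Predator  [with Grass=8, Predator=9]  = 72
Deaths = -3*Prey - Births + 2  [with Prey=40, Births=72]  = -190
Without intervention: Grass = 0 if Rainfall >= 6 else 8  [with Rainfall=5]  = 8; Prey = Grass*Rainfall  [with Grass=8, Rainfall=5]  = 40; Predator = max(Rainfall, Grass) - 5  [with Rainfall=5, Grass=8]  = 3; Births = Grass*Predator  [with Grass=8, Predator=3]  = 24; Deaths = -3*Prey - Births + 2  [with Prey=40, Births=24]  = -142.
Change = -190 − (-142) = -48.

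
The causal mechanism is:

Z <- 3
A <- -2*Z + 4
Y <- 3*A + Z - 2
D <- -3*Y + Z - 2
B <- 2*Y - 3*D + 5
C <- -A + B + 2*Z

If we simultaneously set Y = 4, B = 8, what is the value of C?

Setting Y = 4, B = 8 by intervention discards those variables' equations.
A = -2*Z + 4  [with Z=3]  = -2
C = -A + B + 2*Z  [with A=-2, B=8, Z=3]  = 16

16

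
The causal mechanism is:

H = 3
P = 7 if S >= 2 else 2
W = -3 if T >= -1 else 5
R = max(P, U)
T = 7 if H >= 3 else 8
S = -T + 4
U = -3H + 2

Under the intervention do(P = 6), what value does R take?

Under do(P=6), the mechanism P = 7 if S >= 2 else 2 is discarded; P is fixed at 6.
U = -3H + 2  [with H=3]  = -7
R = max(P, U)  [with P=6, U=-7]  = 6

6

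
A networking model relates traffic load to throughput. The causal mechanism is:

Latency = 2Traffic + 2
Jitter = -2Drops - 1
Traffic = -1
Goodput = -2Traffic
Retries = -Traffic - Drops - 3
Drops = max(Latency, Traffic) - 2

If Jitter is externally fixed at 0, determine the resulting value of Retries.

The intervention breaks the incoming arrows to Jitter: Jitter = -2Drops - 1 no longer applies, and Jitter = 0.
Since Retries is not a descendant of the intervened variable, it is unaffected.
Latency = 2Traffic + 2  [with Traffic=-1]  = 0
Drops = max(Latency, Traffic) - 2  [with Latency=0, Traffic=-1]  = -2
Retries = -Traffic - Drops - 3  [with Traffic=-1, Drops=-2]  = 0

0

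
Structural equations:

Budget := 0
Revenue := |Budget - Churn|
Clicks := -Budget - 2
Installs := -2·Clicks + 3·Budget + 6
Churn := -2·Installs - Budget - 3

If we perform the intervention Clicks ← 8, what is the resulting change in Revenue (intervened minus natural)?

do(Clicks=8) replaces the equation Clicks := -Budget - 2 with the constant Clicks = 8.
Installs = -2·Clicks + 3·Budget + 6  [with Clicks=8, Budget=0]  = -10
Churn = -2·Installs - Budget - 3  [with Installs=-10, Budget=0]  = 17
Revenue = |Budget - Churn|  [with Budget=0, Churn=17]  = 17
Without intervention: Clicks = -Budget - 2  [with Budget=0]  = -2; Installs = -2·Clicks + 3·Budget + 6  [with Clicks=-2, Budget=0]  = 10; Churn = -2·Installs - Budget - 3  [with Installs=10, Budget=0]  = -23; Revenue = |Budget - Churn|  [with Budget=0, Churn=-23]  = 23.
Change = 17 − 23 = -6.

-6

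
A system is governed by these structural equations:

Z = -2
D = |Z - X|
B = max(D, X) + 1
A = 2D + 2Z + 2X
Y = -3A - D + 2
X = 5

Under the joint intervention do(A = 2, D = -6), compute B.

6

The joint intervention fixes A = 2, D = -6, removing each variable's own equation.
B = max(D, X) + 1  [with D=-6, X=5]  = 6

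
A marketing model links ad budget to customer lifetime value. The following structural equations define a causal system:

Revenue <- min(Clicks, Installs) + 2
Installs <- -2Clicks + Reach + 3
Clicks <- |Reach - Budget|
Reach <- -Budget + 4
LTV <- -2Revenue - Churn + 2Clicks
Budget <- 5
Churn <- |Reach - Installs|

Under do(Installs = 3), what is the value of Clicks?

Under do(Installs=3), the mechanism Installs <- -2Clicks + Reach + 3 is discarded; Installs is fixed at 3.
Since Clicks is not a descendant of the intervened variable, it is unaffected.
Reach = -Budget + 4  [with Budget=5]  = -1
Clicks = |Reach - Budget|  [with Reach=-1, Budget=5]  = 6

6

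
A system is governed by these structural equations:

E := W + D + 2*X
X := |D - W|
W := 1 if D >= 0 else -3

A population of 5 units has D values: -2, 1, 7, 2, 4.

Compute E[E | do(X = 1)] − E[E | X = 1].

do(X=1) breaks X's dependence on D. With X=1 fixed, E across the units is -3, 4, 10, 5, 7, mean 4.6.
Conditioning on X=1 selects the 2 unit(s) with D ∈ {-2, 2}. Their E values: -3, 5. Mean = 1.
Difference = 4.6 − 1 = 3.6.

3.6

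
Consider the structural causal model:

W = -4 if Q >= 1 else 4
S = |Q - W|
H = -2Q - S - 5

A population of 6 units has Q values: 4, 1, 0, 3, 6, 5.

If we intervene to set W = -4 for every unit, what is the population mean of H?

do(W=-4) breaks W's dependence on Q. With W=-4 fixed, H across the units is -21, -12, -9, -18, -27, -24, mean -18.5.

-18.5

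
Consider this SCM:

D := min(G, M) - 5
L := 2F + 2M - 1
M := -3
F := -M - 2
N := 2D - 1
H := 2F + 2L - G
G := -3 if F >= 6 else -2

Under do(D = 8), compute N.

15

Intervening sets D = 8 and removes its equation (D := min(G, M) - 5).
N = 2D - 1  [with D=8]  = 15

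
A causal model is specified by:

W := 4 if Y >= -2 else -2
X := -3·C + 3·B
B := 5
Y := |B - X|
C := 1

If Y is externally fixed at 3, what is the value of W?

4

Intervening sets Y = 3 and removes its equation (Y := |B - X|).
W = 4 if Y >= -2 else -2  [with Y=3]  = 4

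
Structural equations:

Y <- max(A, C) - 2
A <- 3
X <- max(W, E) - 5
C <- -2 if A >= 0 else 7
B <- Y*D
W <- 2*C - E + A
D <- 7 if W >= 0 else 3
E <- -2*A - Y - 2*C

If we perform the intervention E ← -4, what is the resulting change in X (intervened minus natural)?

1

Under do(E=-4), the mechanism E <- -2*A - Y - 2*C is discarded; E is fixed at -4.
C = -2 if A >= 0 else 7  [with A=3]  = -2
W = 2*C - E + A  [with C=-2, E=-4, A=3]  = 3
X = max(W, E) - 5  [with W=3, E=-4]  = -2
Without intervention: C = -2 if A >= 0 else 7  [with A=3]  = -2; Y = max(A, C) - 2  [with A=3, C=-2]  = 1; E = -2*A - Y - 2*C  [with A=3, Y=1, C=-2]  = -3; W = 2*C - E + A  [with C=-2, E=-3, A=3]  = 2; X = max(W, E) - 5  [with W=2, E=-3]  = -3.
Change = -2 − (-3) = 1.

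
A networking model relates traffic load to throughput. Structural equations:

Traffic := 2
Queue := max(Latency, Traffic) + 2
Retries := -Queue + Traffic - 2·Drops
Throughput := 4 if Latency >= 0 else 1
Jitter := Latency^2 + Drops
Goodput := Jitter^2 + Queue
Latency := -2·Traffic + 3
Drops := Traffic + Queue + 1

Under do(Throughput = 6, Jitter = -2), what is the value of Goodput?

Under do(Throughput = 6, Jitter = -2), each intervened variable's structural equation is replaced by its fixed value.
Latency = -2·Traffic + 3  [with Traffic=2]  = -1
Queue = max(Latency, Traffic) + 2  [with Latency=-1, Traffic=2]  = 4
Goodput = Jitter^2 + Queue  [with Jitter=-2, Queue=4]  = 8

8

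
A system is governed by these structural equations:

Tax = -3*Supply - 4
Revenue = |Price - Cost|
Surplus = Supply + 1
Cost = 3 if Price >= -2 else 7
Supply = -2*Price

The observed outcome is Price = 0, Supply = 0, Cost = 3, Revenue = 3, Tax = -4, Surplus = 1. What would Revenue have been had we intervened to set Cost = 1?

The intervention breaks the incoming arrows to Cost: Cost = 3 if Price >= -2 else 7 no longer applies, and Cost = 1.
Revenue = |Price - Cost|  [with Price=0, Cost=1]  = 1

1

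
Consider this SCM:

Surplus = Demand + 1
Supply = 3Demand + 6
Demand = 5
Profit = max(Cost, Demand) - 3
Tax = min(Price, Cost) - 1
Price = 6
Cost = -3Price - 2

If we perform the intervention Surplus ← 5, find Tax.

-21

The intervention breaks the incoming arrows to Surplus: Surplus = Demand + 1 no longer applies, and Surplus = 5.
Tax is not downstream of the intervention, so its value is determined by the original equations.
Cost = -3Price - 2  [with Price=6]  = -20
Tax = min(Price, Cost) - 1  [with Price=6, Cost=-20]  = -21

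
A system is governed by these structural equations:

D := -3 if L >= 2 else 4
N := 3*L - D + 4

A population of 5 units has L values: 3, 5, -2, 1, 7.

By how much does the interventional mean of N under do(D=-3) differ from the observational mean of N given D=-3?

The intervention sets D=-3 in all 5 units regardless of L. Recomputing N per unit gives 16, 22, 1, 10, 28; average 15.4.
E[N|D=-3] averages over only the 3 units with D=-3 (L = 3, 5, 7): N = 16, 22, 28, mean 22.
Difference = 15.4 − 22 = -6.6.

-6.6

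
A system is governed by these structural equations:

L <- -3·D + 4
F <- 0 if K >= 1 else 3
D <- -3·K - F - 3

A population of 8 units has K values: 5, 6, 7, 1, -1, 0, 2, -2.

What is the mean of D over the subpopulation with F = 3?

E[D|F=3] averages over only the 3 units with F=3 (K = -1, 0, -2): D = -3, -6, 0, mean -3.

-3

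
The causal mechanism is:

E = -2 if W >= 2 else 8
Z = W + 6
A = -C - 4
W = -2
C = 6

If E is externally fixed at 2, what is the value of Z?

do(E=2) replaces the equation E = -2 if W >= 2 else 8 with the constant E = 2.
Z is not downstream of the intervention, so its value is determined by the original equations.
Z = W + 6  [with W=-2]  = 4

4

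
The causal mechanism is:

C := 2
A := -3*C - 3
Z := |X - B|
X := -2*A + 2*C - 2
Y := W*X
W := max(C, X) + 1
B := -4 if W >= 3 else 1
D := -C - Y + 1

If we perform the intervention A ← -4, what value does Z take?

14

do(A=-4) replaces the equation A := -3*C - 3 with the constant A = -4.
X = -2*A + 2*C - 2  [with A=-4, C=2]  = 10
W = max(C, X) + 1  [with C=2, X=10]  = 11
B = -4 if W >= 3 else 1  [with W=11]  = -4
Z = |X - B|  [with X=10, B=-4]  = 14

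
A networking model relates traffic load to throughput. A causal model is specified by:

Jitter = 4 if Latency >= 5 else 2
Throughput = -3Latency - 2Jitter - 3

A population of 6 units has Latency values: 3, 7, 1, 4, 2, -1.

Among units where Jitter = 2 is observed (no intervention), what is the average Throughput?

E[Throughput|Jitter=2] averages over only the 5 units with Jitter=2 (Latency = 3, 1, 4, 2, -1): Throughput = -16, -10, -19, -13, -4, mean -12.4.

-12.4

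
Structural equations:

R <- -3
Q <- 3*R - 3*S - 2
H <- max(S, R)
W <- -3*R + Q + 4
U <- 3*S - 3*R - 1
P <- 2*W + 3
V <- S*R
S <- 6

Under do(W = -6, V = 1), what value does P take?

The joint intervention fixes W = -6, V = 1, removing each variable's own equation.
P = 2*W + 3  [with W=-6]  = -9

-9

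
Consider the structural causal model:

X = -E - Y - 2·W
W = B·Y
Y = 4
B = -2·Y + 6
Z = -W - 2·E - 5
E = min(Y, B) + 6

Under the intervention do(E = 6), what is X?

Under do(E=6), the mechanism E = min(Y, B) + 6 is discarded; E is fixed at 6.
B = -2·Y + 6  [with Y=4]  = -2
W = B·Y  [with B=-2, Y=4]  = -8
X = -E - Y - 2·W  [with E=6, Y=4, W=-8]  = 6

6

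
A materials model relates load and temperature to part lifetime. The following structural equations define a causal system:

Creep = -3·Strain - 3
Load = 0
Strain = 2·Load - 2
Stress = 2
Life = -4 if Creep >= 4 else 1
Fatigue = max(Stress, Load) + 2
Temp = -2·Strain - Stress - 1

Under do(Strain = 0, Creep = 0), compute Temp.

The joint intervention fixes Strain = 0, Creep = 0, removing each variable's own equation.
Temp = -2·Strain - Stress - 1  [with Strain=0, Stress=2]  = -3

-3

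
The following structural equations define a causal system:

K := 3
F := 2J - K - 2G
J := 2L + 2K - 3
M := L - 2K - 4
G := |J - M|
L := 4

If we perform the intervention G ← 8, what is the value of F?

The intervention breaks the incoming arrows to G: G := |J - M| no longer applies, and G = 8.
J = 2L + 2K - 3  [with L=4, K=3]  = 11
F = 2J - K - 2G  [with J=11, K=3, G=8]  = 3

3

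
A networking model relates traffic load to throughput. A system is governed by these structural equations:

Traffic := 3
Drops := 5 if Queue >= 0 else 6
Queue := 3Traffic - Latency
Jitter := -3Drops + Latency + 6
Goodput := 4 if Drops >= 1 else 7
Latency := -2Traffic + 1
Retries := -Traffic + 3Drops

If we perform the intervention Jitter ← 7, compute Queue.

do(Jitter=7) replaces the equation Jitter := -3Drops + Latency + 6 with the constant Jitter = 7.
Queue is not downstream of the intervention, so its value is determined by the original equations.
Latency = -2Traffic + 1  [with Traffic=3]  = -5
Queue = 3Traffic - Latency  [with Traffic=3, Latency=-5]  = 14

14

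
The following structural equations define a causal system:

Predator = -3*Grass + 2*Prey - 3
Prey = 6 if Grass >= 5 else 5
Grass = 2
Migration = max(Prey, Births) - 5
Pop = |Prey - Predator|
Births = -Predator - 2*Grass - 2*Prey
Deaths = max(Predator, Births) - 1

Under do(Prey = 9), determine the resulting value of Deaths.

do(Prey=9) replaces the equation Prey = 6 if Grass >= 5 else 5 with the constant Prey = 9.
Predator = -3*Grass + 2*Prey - 3  [with Grass=2, Prey=9]  = 9
Births = -Predator - 2*Grass - 2*Prey  [with Predator=9, Grass=2, Prey=9]  = -31
Deaths = max(Predator, Births) - 1  [with Predator=9, Births=-31]  = 8

8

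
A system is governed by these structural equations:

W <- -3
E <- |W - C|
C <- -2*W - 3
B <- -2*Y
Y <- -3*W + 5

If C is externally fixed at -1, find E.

2

The intervention breaks the incoming arrows to C: C <- -2*W - 3 no longer applies, and C = -1.
E = |W - C|  [with W=-3, C=-1]  = 2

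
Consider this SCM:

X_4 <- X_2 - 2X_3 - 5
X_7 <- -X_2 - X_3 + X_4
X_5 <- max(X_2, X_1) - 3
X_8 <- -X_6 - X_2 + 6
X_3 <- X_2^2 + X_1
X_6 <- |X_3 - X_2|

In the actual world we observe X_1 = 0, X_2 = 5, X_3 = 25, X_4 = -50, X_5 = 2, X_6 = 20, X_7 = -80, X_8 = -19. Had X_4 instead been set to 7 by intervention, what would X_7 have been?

-23

The intervention breaks the incoming arrows to X_4: X_4 <- X_2 - 2X_3 - 5 no longer applies, and X_4 = 7.
X_3 = X_2^2 + X_1  [with X_2=5, X_1=0]  = 25
X_7 = -X_2 - X_3 + X_4  [with X_2=5, X_3=25, X_4=7]  = -23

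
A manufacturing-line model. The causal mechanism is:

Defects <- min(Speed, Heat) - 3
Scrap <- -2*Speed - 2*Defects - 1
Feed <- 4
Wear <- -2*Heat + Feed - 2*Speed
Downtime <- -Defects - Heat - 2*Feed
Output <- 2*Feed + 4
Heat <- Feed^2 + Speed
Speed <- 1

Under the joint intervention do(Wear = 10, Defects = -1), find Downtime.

-24

The joint intervention fixes Wear = 10, Defects = -1, removing each variable's own equation.
Heat = Feed^2 + Speed  [with Feed=4, Speed=1]  = 17
Downtime = -Defects - Heat - 2*Feed  [with Defects=-1, Heat=17, Feed=4]  = -24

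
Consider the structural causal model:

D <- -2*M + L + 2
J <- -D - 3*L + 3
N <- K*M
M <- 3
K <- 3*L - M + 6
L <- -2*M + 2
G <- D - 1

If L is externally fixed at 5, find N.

Under do(L=5), the mechanism L <- -2*M + 2 is discarded; L is fixed at 5.
K = 3*L - M + 6  [with L=5, M=3]  = 18
N = K*M  [with K=18, M=3]  = 54

54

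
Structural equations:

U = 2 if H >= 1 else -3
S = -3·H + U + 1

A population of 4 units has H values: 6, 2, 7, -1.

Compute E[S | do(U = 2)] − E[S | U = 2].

4.5

Under do(U=2), U's equation is replaced by U=2 for every unit. Per-unit S: -15, -3, -18, 6. Mean = -7.5.
Conditioning on U=2 selects the 3 unit(s) with H ∈ {6, 2, 7}. Their S values: -15, -3, -18. Mean = -12.
Difference = -7.5 − (-12) = 4.5.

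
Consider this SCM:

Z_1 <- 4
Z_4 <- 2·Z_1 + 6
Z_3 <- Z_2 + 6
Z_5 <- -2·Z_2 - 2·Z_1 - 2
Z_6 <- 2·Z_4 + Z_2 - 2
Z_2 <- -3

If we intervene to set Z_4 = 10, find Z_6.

Under do(Z_4=10), the mechanism Z_4 <- 2·Z_1 + 6 is discarded; Z_4 is fixed at 10.
Z_6 = 2·Z_4 + Z_2 - 2  [with Z_4=10, Z_2=-3]  = 15

15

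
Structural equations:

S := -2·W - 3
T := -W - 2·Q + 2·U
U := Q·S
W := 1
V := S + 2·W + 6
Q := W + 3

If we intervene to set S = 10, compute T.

71

do(S=10) replaces the equation S := -2·W - 3 with the constant S = 10.
Q = W + 3  [with W=1]  = 4
U = Q·S  [with Q=4, S=10]  = 40
T = -W - 2·Q + 2·U  [with W=1, Q=4, U=40]  = 71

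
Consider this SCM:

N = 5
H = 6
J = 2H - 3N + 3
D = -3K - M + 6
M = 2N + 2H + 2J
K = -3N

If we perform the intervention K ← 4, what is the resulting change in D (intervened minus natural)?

-57

The intervention breaks the incoming arrows to K: K = -3N no longer applies, and K = 4.
J = 2H - 3N + 3  [with H=6, N=5]  = 0
M = 2N + 2H + 2J  [with N=5, H=6, J=0]  = 22
D = -3K - M + 6  [with K=4, M=22]  = -28
Without intervention: K = -3N  [with N=5]  = -15; J = 2H - 3N + 3  [with H=6, N=5]  = 0; M = 2N + 2H + 2J  [with N=5, H=6, J=0]  = 22; D = -3K - M + 6  [with K=-15, M=22]  = 29.
Change = -28 − 29 = -57.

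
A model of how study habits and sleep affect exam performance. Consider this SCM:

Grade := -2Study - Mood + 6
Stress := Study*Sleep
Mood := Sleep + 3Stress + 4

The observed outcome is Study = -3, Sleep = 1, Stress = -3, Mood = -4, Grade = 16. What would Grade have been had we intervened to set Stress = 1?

4

do(Stress=1) replaces the equation Stress := Study*Sleep with the constant Stress = 1.
Mood = Sleep + 3Stress + 4  [with Sleep=1, Stress=1]  = 8
Grade = -2Study - Mood + 6  [with Study=-3, Mood=8]  = 4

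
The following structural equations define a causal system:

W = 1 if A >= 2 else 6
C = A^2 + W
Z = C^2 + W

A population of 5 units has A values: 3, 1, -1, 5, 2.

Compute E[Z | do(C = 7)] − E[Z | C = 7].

-3

Every unit gets C=7 under the intervention. Z values become 50, 55, 55, 50, 50; E[Z|do(C=7)] = 52.
E[Z|C=7] averages over only the 2 units with C=7 (A = 1, -1): Z = 55, 55, mean 55.
Difference = 52 − 55 = -3.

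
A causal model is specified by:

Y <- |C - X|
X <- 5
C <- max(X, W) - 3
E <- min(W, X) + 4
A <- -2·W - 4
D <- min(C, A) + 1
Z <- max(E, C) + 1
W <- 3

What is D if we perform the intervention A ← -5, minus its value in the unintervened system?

5

Under do(A=-5), the mechanism A <- -2·W - 4 is discarded; A is fixed at -5.
C = max(X, W) - 3  [with X=5, W=3]  = 2
D = min(C, A) + 1  [with C=2, A=-5]  = -4
Without intervention: C = max(X, W) - 3  [with X=5, W=3]  = 2; A = -2·W - 4  [with W=3]  = -10; D = min(C, A) + 1  [with C=2, A=-10]  = -9.
Change = -4 − (-9) = 5.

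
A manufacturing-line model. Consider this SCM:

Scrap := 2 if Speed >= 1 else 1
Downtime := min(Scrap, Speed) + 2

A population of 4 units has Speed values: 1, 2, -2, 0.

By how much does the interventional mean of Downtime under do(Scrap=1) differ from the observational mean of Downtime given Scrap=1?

Every unit gets Scrap=1 under the intervention. Downtime values become 3, 3, 0, 2; E[Downtime|do(Scrap=1)] = 2.
Conditioning on Scrap=1 selects the 2 unit(s) with Speed ∈ {-2, 0}. Their Downtime values: 0, 2. Mean = 1.
Difference = 2 − 1 = 1.

1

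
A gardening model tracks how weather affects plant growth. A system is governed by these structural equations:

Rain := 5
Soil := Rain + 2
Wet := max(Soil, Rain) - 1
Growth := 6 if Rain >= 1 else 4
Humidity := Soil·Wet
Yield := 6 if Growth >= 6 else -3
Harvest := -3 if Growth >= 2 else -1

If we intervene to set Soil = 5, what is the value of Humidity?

20

do(Soil=5) replaces the equation Soil := Rain + 2 with the constant Soil = 5.
Wet = max(Soil, Rain) - 1  [with Soil=5, Rain=5]  = 4
Humidity = Soil·Wet  [with Soil=5, Wet=4]  = 20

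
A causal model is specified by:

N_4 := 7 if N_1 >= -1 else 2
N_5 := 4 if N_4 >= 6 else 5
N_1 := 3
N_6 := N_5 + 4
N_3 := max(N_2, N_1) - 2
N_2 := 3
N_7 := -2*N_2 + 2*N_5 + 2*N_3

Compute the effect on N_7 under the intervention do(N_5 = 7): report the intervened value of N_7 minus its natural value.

Under do(N_5=7), the mechanism N_5 := 4 if N_4 >= 6 else 5 is discarded; N_5 is fixed at 7.
N_3 = max(N_2, N_1) - 2  [with N_2=3, N_1=3]  = 1
N_7 = -2*N_2 + 2*N_5 + 2*N_3  [with N_2=3, N_5=7, N_3=1]  = 10
Without intervention: N_3 = max(N_2, N_1) - 2  [with N_2=3, N_1=3]  = 1; N_4 = 7 if N_1 >= -1 else 2  [with N_1=3]  = 7; N_5 = 4 if N_4 >= 6 else 5  [with N_4=7]  = 4; N_7 = -2*N_2 + 2*N_5 + 2*N_3  [with N_2=3, N_5=4, N_3=1]  = 4.
Change = 10 − 4 = 6.

6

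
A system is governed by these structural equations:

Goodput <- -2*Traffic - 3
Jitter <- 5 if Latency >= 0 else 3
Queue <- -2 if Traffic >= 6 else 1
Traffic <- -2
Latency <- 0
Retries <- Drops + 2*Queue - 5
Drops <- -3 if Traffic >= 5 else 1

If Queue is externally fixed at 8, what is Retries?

do(Queue=8) replaces the equation Queue <- -2 if Traffic >= 6 else 1 with the constant Queue = 8.
Drops = -3 if Traffic >= 5 else 1  [with Traffic=-2]  = 1
Retries = Drops + 2*Queue - 5  [with Drops=1, Queue=8]  = 12

12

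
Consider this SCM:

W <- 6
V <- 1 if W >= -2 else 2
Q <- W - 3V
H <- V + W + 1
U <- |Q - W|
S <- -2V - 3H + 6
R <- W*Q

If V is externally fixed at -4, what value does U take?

12

do(V=-4) replaces the equation V <- 1 if W >= -2 else 2 with the constant V = -4.
Q = W - 3V  [with W=6, V=-4]  = 18
U = |Q - W|  [with Q=18, W=6]  = 12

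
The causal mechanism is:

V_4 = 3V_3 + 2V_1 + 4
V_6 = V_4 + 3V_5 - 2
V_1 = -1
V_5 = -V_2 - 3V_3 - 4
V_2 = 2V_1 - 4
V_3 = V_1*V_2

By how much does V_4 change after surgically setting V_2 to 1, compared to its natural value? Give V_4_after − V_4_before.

Under do(V_2=1), the mechanism V_2 = 2V_1 - 4 is discarded; V_2 is fixed at 1.
V_3 = V_1*V_2  [with V_1=-1, V_2=1]  = -1
V_4 = 3V_3 + 2V_1 + 4  [with V_3=-1, V_1=-1]  = -1
Without intervention: V_2 = 2V_1 - 4  [with V_1=-1]  = -6; V_3 = V_1*V_2  [with V_1=-1, V_2=-6]  = 6; V_4 = 3V_3 + 2V_1 + 4  [with V_3=6, V_1=-1]  = 20.
Change = -1 − 20 = -21.

-21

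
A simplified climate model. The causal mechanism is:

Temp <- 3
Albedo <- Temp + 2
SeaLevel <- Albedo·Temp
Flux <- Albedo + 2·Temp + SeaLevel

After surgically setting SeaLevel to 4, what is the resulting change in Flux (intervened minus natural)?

The intervention breaks the incoming arrows to SeaLevel: SeaLevel <- Albedo·Temp no longer applies, and SeaLevel = 4.
Albedo = Temp + 2  [with Temp=3]  = 5
Flux = Albedo + 2·Temp + SeaLevel  [with Albedo=5, Temp=3, SeaLevel=4]  = 15
Without intervention: Albedo = Temp + 2  [with Temp=3]  = 5; SeaLevel = Albedo·Temp  [with Albedo=5, Temp=3]  = 15; Flux = Albedo + 2·Temp + SeaLevel  [with Albedo=5, Temp=3, SeaLevel=15]  = 26.
Change = 15 − 26 = -11.

-11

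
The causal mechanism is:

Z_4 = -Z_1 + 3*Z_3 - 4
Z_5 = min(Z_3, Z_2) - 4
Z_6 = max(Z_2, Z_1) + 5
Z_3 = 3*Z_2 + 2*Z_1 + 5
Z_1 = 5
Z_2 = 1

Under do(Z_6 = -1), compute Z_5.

-3

do(Z_6=-1) replaces the equation Z_6 = max(Z_2, Z_1) + 5 with the constant Z_6 = -1.
Since Z_5 is not a descendant of the intervened variable, it is unaffected.
Z_3 = 3*Z_2 + 2*Z_1 + 5  [with Z_2=1, Z_1=5]  = 18
Z_5 = min(Z_3, Z_2) - 4  [with Z_3=18, Z_2=1]  = -3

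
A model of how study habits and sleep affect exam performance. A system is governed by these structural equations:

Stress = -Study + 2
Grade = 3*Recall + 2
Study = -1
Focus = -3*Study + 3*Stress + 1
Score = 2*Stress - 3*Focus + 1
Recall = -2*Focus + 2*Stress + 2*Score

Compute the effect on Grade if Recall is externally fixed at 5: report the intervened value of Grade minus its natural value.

267

The intervention breaks the incoming arrows to Recall: Recall = -2*Focus + 2*Stress + 2*Score no longer applies, and Recall = 5.
Grade = 3*Recall + 2  [with Recall=5]  = 17
Without intervention: Stress = -Study + 2  [with Study=-1]  = 3; Focus = -3*Study + 3*Stress + 1  [with Study=-1, Stress=3]  = 13; Score = 2*Stress - 3*Focus + 1  [with Stress=3, Focus=13]  = -32; Recall = -2*Focus + 2*Stress + 2*Score  [with Focus=13, Stress=3, Score=-32]  = -84; Grade = 3*Recall + 2  [with Recall=-84]  = -250.
Change = 17 − (-250) = 267.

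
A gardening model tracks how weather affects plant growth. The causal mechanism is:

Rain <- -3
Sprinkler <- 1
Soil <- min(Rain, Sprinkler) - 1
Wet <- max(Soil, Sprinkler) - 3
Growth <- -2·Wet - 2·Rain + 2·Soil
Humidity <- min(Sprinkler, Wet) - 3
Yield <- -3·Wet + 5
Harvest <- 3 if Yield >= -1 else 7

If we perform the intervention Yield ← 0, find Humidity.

-5

Intervening sets Yield = 0 and removes its equation (Yield <- -3·Wet + 5).
Since Humidity is not a descendant of the intervened variable, it is unaffected.
Soil = min(Rain, Sprinkler) - 1  [with Rain=-3, Sprinkler=1]  = -4
Wet = max(Soil, Sprinkler) - 3  [with Soil=-4, Sprinkler=1]  = -2
Humidity = min(Sprinkler, Wet) - 3  [with Sprinkler=1, Wet=-2]  = -5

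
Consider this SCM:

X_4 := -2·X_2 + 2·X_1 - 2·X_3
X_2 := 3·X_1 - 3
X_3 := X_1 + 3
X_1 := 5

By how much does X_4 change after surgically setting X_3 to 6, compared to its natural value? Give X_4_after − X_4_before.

4

The intervention breaks the incoming arrows to X_3: X_3 := X_1 + 3 no longer applies, and X_3 = 6.
X_2 = 3·X_1 - 3  [with X_1=5]  = 12
X_4 = -2·X_2 + 2·X_1 - 2·X_3  [with X_2=12, X_1=5, X_3=6]  = -26
Without intervention: X_2 = 3·X_1 - 3  [with X_1=5]  = 12; X_3 = X_1 + 3  [with X_1=5]  = 8; X_4 = -2·X_2 + 2·X_1 - 2·X_3  [with X_2=12, X_1=5, X_3=8]  = -30.
Change = -26 − (-30) = 4.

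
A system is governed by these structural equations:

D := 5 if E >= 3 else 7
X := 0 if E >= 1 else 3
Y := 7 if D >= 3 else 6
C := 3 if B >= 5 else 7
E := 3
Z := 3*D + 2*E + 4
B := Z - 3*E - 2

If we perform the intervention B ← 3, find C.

The intervention breaks the incoming arrows to B: B := Z - 3*E - 2 no longer applies, and B = 3.
C = 3 if B >= 5 else 7  [with B=3]  = 7

7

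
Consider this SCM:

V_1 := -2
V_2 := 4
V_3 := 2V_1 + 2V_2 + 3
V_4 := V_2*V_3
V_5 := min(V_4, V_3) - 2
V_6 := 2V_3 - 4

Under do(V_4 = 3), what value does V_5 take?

1

Intervening sets V_4 = 3 and removes its equation (V_4 := V_2*V_3).
V_3 = 2V_1 + 2V_2 + 3  [with V_1=-2, V_2=4]  = 7
V_5 = min(V_4, V_3) - 2  [with V_4=3, V_3=7]  = 1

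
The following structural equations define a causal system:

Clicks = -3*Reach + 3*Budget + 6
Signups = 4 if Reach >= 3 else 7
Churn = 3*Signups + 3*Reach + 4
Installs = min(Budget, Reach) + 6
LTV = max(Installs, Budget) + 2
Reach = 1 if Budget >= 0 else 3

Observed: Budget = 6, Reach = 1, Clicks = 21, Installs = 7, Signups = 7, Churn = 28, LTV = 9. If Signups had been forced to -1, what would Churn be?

The intervention breaks the incoming arrows to Signups: Signups = 4 if Reach >= 3 else 7 no longer applies, and Signups = -1.
Reach = 1 if Budget >= 0 else 3  [with Budget=6]  = 1
Churn = 3*Signups + 3*Reach + 4  [with Signups=-1, Reach=1]  = 4

4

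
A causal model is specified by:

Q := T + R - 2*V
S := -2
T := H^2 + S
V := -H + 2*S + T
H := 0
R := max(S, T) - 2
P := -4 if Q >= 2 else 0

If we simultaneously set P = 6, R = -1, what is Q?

Setting P = 6, R = -1 by intervention discards those variables' equations.
T = H^2 + S  [with H=0, S=-2]  = -2
V = -H + 2*S + T  [with H=0, S=-2, T=-2]  = -6
Q = T + R - 2*V  [with T=-2, R=-1, V=-6]  = 9

9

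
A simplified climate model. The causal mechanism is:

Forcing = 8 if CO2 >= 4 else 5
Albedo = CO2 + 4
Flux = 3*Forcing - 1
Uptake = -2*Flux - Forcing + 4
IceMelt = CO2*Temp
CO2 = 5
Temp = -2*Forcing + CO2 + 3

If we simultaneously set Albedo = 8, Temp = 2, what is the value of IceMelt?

10

Under do(Albedo = 8, Temp = 2), each intervened variable's structural equation is replaced by its fixed value.
IceMelt = CO2*Temp  [with CO2=5, Temp=2]  = 10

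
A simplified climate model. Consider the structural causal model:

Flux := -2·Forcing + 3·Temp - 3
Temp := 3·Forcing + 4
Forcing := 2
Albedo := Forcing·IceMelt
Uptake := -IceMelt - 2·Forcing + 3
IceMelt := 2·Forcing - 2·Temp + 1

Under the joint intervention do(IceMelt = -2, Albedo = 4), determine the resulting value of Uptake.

Setting IceMelt = -2, Albedo = 4 by intervention discards those variables' equations.
Uptake = -IceMelt - 2·Forcing + 3  [with IceMelt=-2, Forcing=2]  = 1

1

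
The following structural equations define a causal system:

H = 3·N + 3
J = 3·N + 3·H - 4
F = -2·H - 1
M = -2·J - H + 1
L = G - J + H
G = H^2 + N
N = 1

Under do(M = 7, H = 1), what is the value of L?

The joint intervention fixes M = 7, H = 1, removing each variable's own equation.
J = 3·N + 3·H - 4  [with N=1, H=1]  = 2
G = H^2 + N  [with H=1, N=1]  = 2
L = G - J + H  [with G=2, J=2, H=1]  = 1

1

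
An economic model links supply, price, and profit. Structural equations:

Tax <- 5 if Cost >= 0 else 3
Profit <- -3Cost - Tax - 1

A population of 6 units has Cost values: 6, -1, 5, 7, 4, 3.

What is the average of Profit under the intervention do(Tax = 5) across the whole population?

-18

Under do(Tax=5), Tax's equation is replaced by Tax=5 for every unit. Per-unit Profit: -24, -3, -21, -27, -18, -15. Mean = -18.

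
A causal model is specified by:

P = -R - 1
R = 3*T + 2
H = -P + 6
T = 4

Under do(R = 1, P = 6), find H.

0

Setting R = 1, P = 6 by intervention discards those variables' equations.
H = -P + 6  [with P=6]  = 0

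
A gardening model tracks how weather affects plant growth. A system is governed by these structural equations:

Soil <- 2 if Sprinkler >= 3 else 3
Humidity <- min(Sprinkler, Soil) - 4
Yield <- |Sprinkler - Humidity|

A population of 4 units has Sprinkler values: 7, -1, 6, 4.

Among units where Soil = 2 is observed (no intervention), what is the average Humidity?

E[Humidity|Soil=2] averages over only the 3 units with Soil=2 (Sprinkler = 7, 6, 4): Humidity = -2, -2, -2, mean -2.

-2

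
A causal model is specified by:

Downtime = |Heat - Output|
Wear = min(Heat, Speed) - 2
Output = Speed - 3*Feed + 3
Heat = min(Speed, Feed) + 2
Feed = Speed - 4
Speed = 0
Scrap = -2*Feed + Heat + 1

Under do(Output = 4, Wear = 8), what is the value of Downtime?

Under do(Output = 4, Wear = 8), each intervened variable's structural equation is replaced by its fixed value.
Feed = Speed - 4  [with Speed=0]  = -4
Heat = min(Speed, Feed) + 2  [with Speed=0, Feed=-4]  = -2
Downtime = |Heat - Output|  [with Heat=-2, Output=4]  = 6

6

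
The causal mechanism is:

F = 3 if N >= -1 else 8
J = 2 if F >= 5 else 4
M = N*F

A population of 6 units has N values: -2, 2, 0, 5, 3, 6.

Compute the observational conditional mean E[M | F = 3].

Observing F=3 restricts to units where F's equation naturally yields 3: N ∈ {2, 0, 5, 3, 6}. In that subpopulation M = 6, 0, 15, 9, 18, mean 9.6.

9.6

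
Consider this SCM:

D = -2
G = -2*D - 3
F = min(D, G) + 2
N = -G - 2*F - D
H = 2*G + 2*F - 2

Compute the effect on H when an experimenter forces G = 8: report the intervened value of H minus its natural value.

14

do(G=8) replaces the equation G = -2*D - 3 with the constant G = 8.
F = min(D, G) + 2  [with D=-2, G=8]  = 0
H = 2*G + 2*F - 2  [with G=8, F=0]  = 14
Without intervention: G = -2*D - 3  [with D=-2]  = 1; F = min(D, G) + 2  [with D=-2, G=1]  = 0; H = 2*G + 2*F - 2  [with G=1, F=0]  = 0.
Change = 14 − 0 = 14.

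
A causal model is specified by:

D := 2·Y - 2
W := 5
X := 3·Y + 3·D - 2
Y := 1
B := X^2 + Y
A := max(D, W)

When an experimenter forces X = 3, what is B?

10

Under do(X=3), the mechanism X := 3·Y + 3·D - 2 is discarded; X is fixed at 3.
B = X^2 + Y  [with X=3, Y=1]  = 10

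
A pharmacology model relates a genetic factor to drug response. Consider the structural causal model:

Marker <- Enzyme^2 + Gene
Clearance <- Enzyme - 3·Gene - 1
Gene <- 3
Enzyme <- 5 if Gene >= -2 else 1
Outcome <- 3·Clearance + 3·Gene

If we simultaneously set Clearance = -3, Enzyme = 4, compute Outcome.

The joint intervention fixes Clearance = -3, Enzyme = 4, removing each variable's own equation.
Outcome = 3·Clearance + 3·Gene  [with Clearance=-3, Gene=3]  = 0

0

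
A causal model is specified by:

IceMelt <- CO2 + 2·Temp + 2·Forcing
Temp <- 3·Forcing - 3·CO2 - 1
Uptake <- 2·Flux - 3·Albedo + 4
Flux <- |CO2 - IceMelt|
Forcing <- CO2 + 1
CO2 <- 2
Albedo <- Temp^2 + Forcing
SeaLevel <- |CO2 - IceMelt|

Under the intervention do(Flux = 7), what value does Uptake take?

do(Flux=7) replaces the equation Flux <- |CO2 - IceMelt| with the constant Flux = 7.
Forcing = CO2 + 1  [with CO2=2]  = 3
Temp = 3·Forcing - 3·CO2 - 1  [with Forcing=3, CO2=2]  = 2
Albedo = Temp^2 + Forcing  [with Temp=2, Forcing=3]  = 7
Uptake = 2·Flux - 3·Albedo + 4  [with Flux=7, Albedo=7]  = -3

-3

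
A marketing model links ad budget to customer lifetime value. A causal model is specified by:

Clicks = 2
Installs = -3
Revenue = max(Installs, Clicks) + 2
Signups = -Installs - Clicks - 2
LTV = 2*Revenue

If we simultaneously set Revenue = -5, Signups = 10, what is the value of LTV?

The joint intervention fixes Revenue = -5, Signups = 10, removing each variable's own equation.
LTV = 2*Revenue  [with Revenue=-5]  = -10

-10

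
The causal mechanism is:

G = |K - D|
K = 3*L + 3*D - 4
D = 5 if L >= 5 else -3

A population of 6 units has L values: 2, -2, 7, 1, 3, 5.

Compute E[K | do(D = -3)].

-5

Under do(D=-3), D's equation is replaced by D=-3 for every unit. Per-unit K: -7, -19, 8, -10, -4, 2. Mean = -5.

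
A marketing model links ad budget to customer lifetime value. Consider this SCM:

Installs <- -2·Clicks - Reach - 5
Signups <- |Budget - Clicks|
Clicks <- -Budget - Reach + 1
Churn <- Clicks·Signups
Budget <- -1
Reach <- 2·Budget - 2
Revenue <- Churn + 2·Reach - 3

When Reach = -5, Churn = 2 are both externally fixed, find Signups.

8

Setting Reach = -5, Churn = 2 by intervention discards those variables' equations.
Clicks = -Budget - Reach + 1  [with Budget=-1, Reach=-5]  = 7
Signups = |Budget - Clicks|  [with Budget=-1, Clicks=7]  = 8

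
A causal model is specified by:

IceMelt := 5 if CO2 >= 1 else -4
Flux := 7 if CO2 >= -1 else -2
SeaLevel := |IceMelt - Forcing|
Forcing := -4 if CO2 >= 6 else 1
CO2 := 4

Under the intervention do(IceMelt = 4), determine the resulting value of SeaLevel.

3

The intervention breaks the incoming arrows to IceMelt: IceMelt := 5 if CO2 >= 1 else -4 no longer applies, and IceMelt = 4.
Forcing = -4 if CO2 >= 6 else 1  [with CO2=4]  = 1
SeaLevel = |IceMelt - Forcing|  [with IceMelt=4, Forcing=1]  = 3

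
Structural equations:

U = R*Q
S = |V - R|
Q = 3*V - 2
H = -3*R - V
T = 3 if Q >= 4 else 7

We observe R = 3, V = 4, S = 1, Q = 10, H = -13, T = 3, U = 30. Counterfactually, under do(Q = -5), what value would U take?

The intervention breaks the incoming arrows to Q: Q = 3*V - 2 no longer applies, and Q = -5.
U = R*Q  [with R=3, Q=-5]  = -15

-15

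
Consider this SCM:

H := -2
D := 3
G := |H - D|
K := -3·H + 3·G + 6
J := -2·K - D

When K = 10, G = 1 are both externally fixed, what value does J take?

The joint intervention fixes K = 10, G = 1, removing each variable's own equation.
J = -2·K - D  [with K=10, D=3]  = -23

-23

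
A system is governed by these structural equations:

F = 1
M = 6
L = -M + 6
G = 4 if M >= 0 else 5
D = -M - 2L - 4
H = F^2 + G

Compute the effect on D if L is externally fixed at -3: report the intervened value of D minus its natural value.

do(L=-3) replaces the equation L = -M + 6 with the constant L = -3.
D = -M - 2L - 4  [with M=6, L=-3]  = -4
Without intervention: L = -M + 6  [with M=6]  = 0; D = -M - 2L - 4  [with M=6, L=0]  = -10.
Change = -4 − (-10) = 6.

6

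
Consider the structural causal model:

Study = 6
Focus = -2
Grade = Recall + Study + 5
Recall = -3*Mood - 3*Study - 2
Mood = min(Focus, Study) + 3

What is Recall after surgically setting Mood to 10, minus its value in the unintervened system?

-27

The intervention breaks the incoming arrows to Mood: Mood = min(Focus, Study) + 3 no longer applies, and Mood = 10.
Recall = -3*Mood - 3*Study - 2  [with Mood=10, Study=6]  = -50
Without intervention: Mood = min(Focus, Study) + 3  [with Focus=-2, Study=6]  = 1; Recall = -3*Mood - 3*Study - 2  [with Mood=1, Study=6]  = -23.
Change = -50 − (-23) = -27.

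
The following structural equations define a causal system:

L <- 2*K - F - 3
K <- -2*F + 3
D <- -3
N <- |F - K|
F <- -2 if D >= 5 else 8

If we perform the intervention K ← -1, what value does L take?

do(K=-1) replaces the equation K <- -2*F + 3 with the constant K = -1.
F = -2 if D >= 5 else 8  [with D=-3]  = 8
L = 2*K - F - 3  [with K=-1, F=8]  = -13

-13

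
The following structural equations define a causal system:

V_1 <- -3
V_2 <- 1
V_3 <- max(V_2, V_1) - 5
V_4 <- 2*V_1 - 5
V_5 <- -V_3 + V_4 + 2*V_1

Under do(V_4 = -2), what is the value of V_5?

-4

Intervening sets V_4 = -2 and removes its equation (V_4 <- 2*V_1 - 5).
V_3 = max(V_2, V_1) - 5  [with V_2=1, V_1=-3]  = -4
V_5 = -V_3 + V_4 + 2*V_1  [with V_3=-4, V_4=-2, V_1=-3]  = -4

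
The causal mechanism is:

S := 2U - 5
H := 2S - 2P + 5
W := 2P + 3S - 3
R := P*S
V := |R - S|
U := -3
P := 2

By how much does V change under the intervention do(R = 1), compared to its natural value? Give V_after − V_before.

Under do(R=1), the mechanism R := P*S is discarded; R is fixed at 1.
S = 2U - 5  [with U=-3]  = -11
V = |R - S|  [with R=1, S=-11]  = 12
Without intervention: S = 2U - 5  [with U=-3]  = -11; R = P*S  [with P=2, S=-11]  = -22; V = |R - S|  [with R=-22, S=-11]  = 11.
Change = 12 − 11 = 1.

1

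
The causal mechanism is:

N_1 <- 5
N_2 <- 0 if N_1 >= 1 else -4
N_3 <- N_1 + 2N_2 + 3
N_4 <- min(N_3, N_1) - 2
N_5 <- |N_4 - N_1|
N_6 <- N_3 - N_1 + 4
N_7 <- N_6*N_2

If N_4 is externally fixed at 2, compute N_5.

Intervening sets N_4 = 2 and removes its equation (N_4 <- min(N_3, N_1) - 2).
N_5 = |N_4 - N_1|  [with N_4=2, N_1=5]  = 3

3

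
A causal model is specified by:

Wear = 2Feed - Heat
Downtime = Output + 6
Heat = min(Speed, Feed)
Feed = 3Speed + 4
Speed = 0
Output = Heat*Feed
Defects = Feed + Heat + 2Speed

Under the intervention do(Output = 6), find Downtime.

12

Intervening sets Output = 6 and removes its equation (Output = Heat*Feed).
Downtime = Output + 6  [with Output=6]  = 12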